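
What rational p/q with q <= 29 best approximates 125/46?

68/25

Expand x = 125/46 as a continued fraction with the Euclidean algorithm:
  125 = 2*46 + 33, so a_0 = 2.
  46 = 1*33 + 13, so a_1 = 1.
  33 = 2*13 + 7, so a_2 = 2.
  13 = 1*7 + 6, so a_3 = 1.
  7 = 1*6 + 1, so a_4 = 1.
  6 = 6*1 + 0, so a_5 = 6.
so x = [2; 1, 2, 1, 1, 6].
Convergents (p_i = a_i*p_{i-1} + p_{i-2}, q_i = a_i*q_{i-1} + q_{i-2} with p_{-2}=0, p_{-1}=1, q_{-2}=1, q_{-1}=0), until the denominator exceeds 29:
  i=0: a_0=2, p_0 = 2*1 + 0 = 2, q_0 = 2*0 + 1 = 1.
  i=1: a_1=1, p_1 = 1*2 + 1 = 3, q_1 = 1*1 + 0 = 1.
  i=2: a_2=2, p_2 = 2*3 + 2 = 8, q_2 = 2*1 + 1 = 3.
  i=3: a_3=1, p_3 = 1*8 + 3 = 11, q_3 = 1*3 + 1 = 4.
  i=4: a_4=1, p_4 = 1*11 + 8 = 19, q_4 = 1*4 + 3 = 7.
  i=5: a_5=6, p_5 = 6*19 + 11 = 125, q_5 = 6*7 + 4 = 46.
q_5 = 46 > 29, so the last convergent with denominator <= 29 is p_4/q_4 = 19/7.
The closest fraction with denominator <= 29 is either p_4/q_4 or the intermediate fraction (k*p_4 + p_3)/(k*q_4 + q_3) with the largest k >= 1 whose denominator stays <= 29; these approach x as k grows, and every other convergent or intermediate fraction in range is farther away.
Largest k: floor((29 - q_3)/q_4) = floor((29 - 4)/7) = 3.
That gives (3*19 + 11)/(3*7 + 4) = 68/25.
Compare the errors: |x - 19/7| = |125*7 - 19*46|/(46*7) = 1/322, and |x - 68/25| = |125*25 - 68*46|/(46*25) = 3/1150.
Cross-multiplying, 3*322 = 966 < 1150 = 1*1150, so 3/1150 is smaller: the intermediate fraction 68/25 is closer to x than 19/7.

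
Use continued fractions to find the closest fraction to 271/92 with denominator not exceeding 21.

Expand x = 271/92 as a continued fraction with the Euclidean algorithm:
  271 = 2*92 + 87, so a_0 = 2.
  92 = 1*87 + 5, so a_1 = 1.
  87 = 17*5 + 2, so a_2 = 17.
  5 = 2*2 + 1, so a_3 = 2.
  2 = 2*1 + 0, so a_4 = 2.
so x = [2; 1, 17, 2, 2].
Convergents (p_i = a_i*p_{i-1} + p_{i-2}, q_i = a_i*q_{i-1} + q_{i-2} with p_{-2}=0, p_{-1}=1, q_{-2}=1, q_{-1}=0), until the denominator exceeds 21:
  i=0: a_0=2, p_0 = 2*1 + 0 = 2, q_0 = 2*0 + 1 = 1.
  i=1: a_1=1, p_1 = 1*2 + 1 = 3, q_1 = 1*1 + 0 = 1.
  i=2: a_2=17, p_2 = 17*3 + 2 = 53, q_2 = 17*1 + 1 = 18.
  i=3: a_3=2, p_3 = 2*53 + 3 = 109, q_3 = 2*18 + 1 = 37.
q_3 = 37 > 21, so the last convergent with denominator <= 21 is p_2/q_2 = 53/18.
The closest fraction with denominator <= 21 is either p_2/q_2 or the intermediate fraction (k*p_2 + p_1)/(k*q_2 + q_1) with the largest k >= 1 whose denominator stays <= 21; these approach x as k grows, and every other convergent or intermediate fraction in range is farther away.
Largest k: floor((21 - q_1)/q_2) = floor((21 - 1)/18) = 1.
That gives (1*53 + 3)/(1*18 + 1) = 56/19.
Compare the errors: |x - 53/18| = |271*18 - 53*92|/(92*18) = 2/1656, and |x - 56/19| = |271*19 - 56*92|/(92*19) = 3/1748.
Cross-multiplying, 2*1748 = 3496 < 4968 = 3*1656, so 2/1656 is smaller: the convergent 53/18 is closer to x than 56/19.

53/18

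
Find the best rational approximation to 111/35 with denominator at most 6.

19/6

Expand x = 111/35 as a continued fraction with the Euclidean algorithm:
  111 = 3*35 + 6, so a_0 = 3.
  35 = 5*6 + 5, so a_1 = 5.
  6 = 1*5 + 1, so a_2 = 1.
  5 = 5*1 + 0, so a_3 = 5.
so x = [3; 5, 1, 5].
Convergents (p_i = a_i*p_{i-1} + p_{i-2}, q_i = a_i*q_{i-1} + q_{i-2} with p_{-2}=0, p_{-1}=1, q_{-2}=1, q_{-1}=0), until the denominator exceeds 6:
  i=0: a_0=3, p_0 = 3*1 + 0 = 3, q_0 = 3*0 + 1 = 1.
  i=1: a_1=5, p_1 = 5*3 + 1 = 16, q_1 = 5*1 + 0 = 5.
  i=2: a_2=1, p_2 = 1*16 + 3 = 19, q_2 = 1*5 + 1 = 6.
  i=3: a_3=5, p_3 = 5*19 + 16 = 111, q_3 = 5*6 + 5 = 35.
q_3 = 35 > 6, so the last convergent with denominator <= 6 is p_2/q_2 = 19/6.
The closest fraction with denominator <= 6 is either p_2/q_2 or the intermediate fraction (k*p_2 + p_1)/(k*q_2 + q_1) with the largest k >= 1 whose denominator stays <= 6; these approach x as k grows, and every other convergent or intermediate fraction in range is farther away.
Largest k: floor((6 - q_1)/q_2) = floor((6 - 5)/6) = 0.
Since k = 0, no intermediate fraction beyond p_2/q_2 has denominator <= 6, so the convergent 19/6 is the closest (its error is |111*6 - 19*35|/(35*6) = 1/210).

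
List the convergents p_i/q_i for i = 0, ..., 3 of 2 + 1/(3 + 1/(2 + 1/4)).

Using the convergent recurrence p_i = a_i*p_{i-1} + p_{i-2}, q_i = a_i*q_{i-1} + q_{i-2} with p_{-2}=0, p_{-1}=1, q_{-2}=1, q_{-1}=0:
  i=0: a_0=2, p_0 = 2*1 + 0 = 2, q_0 = 2*0 + 1 = 1.
  i=1: a_1=3, p_1 = 3*2 + 1 = 7, q_1 = 3*1 + 0 = 3.
  i=2: a_2=2, p_2 = 2*7 + 2 = 16, q_2 = 2*3 + 1 = 7.
  i=3: a_3=4, p_3 = 4*16 + 7 = 71, q_3 = 4*7 + 3 = 31.

2/1, 7/3, 16/7, 71/31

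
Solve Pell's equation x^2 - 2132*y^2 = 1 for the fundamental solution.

(x, y) = (74859849, 1621270)

First expand sqrt(2132) as a continued fraction. With x_i = (sqrt(2132) + m_i)/d_i and (m_0, d_0) = (0, 1): a_0 = floor(sqrt(2132)) = 46, since 46^2 = 2116 <= 2132 < 2209 = 47^2.
Iterate m_{i+1} = d_i*a_i - m_i, d_{i+1} = (2132 - m_{i+1}^2)/d_i, a_{i+1} = floor((a_0 + m_{i+1})/d_{i+1}):
  m_1 = 1*46 - 0 = 46, d_1 = (2132 - 46^2)/1 = 16/1 = 16, a_1 = floor((46 + 46)/16) = 5.
  m_2 = 16*5 - 46 = 34, d_2 = (2132 - 34^2)/16 = 976/16 = 61, a_2 = floor((46 + 34)/61) = 1.
  m_3 = 61*1 - 34 = 27, d_3 = (2132 - 27^2)/61 = 1403/61 = 23, a_3 = floor((46 + 27)/23) = 3.
  m_4 = 23*3 - 27 = 42, d_4 = (2132 - 42^2)/23 = 368/23 = 16, a_4 = floor((46 + 42)/16) = 5.
  m_5 = 16*5 - 42 = 38, d_5 = (2132 - 38^2)/16 = 688/16 = 43, a_5 = floor((46 + 38)/43) = 1.
  m_6 = 43*1 - 38 = 5, d_6 = (2132 - 5^2)/43 = 2107/43 = 49, a_6 = floor((46 + 5)/49) = 1.
  m_7 = 49*1 - 5 = 44, d_7 = (2132 - 44^2)/49 = 196/49 = 4, a_7 = floor((46 + 44)/4) = 22.
  m_8 = 4*22 - 44 = 44, d_8 = (2132 - 44^2)/4 = 196/4 = 49, a_8 = floor((46 + 44)/49) = 1.
  m_9 = 49*1 - 44 = 5, d_9 = (2132 - 5^2)/49 = 2107/49 = 43, a_9 = floor((46 + 5)/43) = 1.
  m_10 = 43*1 - 5 = 38, d_10 = (2132 - 38^2)/43 = 688/43 = 16, a_10 = floor((46 + 38)/16) = 5.
  m_11 = 16*5 - 38 = 42, d_11 = (2132 - 42^2)/16 = 368/16 = 23, a_11 = floor((46 + 42)/23) = 3.
  m_12 = 23*3 - 42 = 27, d_12 = (2132 - 27^2)/23 = 1403/23 = 61, a_12 = floor((46 + 27)/61) = 1.
  m_13 = 61*1 - 27 = 34, d_13 = (2132 - 34^2)/61 = 976/61 = 16, a_13 = floor((46 + 34)/16) = 5.
  m_14 = 16*5 - 34 = 46, d_14 = (2132 - 46^2)/16 = 16/16 = 1, a_14 = floor((46 + 46)/1) = 92.
  m_15 = 1*92 - 46 = 46, d_15 = (2132 - 46^2)/1 = 16/1 = 16: (m_15, d_15) = (m_1, d_1) = (46, 16), so from here the quotients repeat a_1, ..., a_14; the period length is 14.
So sqrt(2132) = [46; (5, 1, 3, 5, 1, 1, 22, 1, 1, 5, 3, 1, 5, 92)] with period length k = 14.
k is even, so the fundamental solution of x^2 - 2132y^2 = 1 is (p_{k-1}, q_{k-1}) = (p_13, q_13); compute convergents through index 13.
Convergents (p_i = a_i*p_{i-1} + p_{i-2}, q_i = a_i*q_{i-1} + q_{i-2} with p_{-2}=0, p_{-1}=1, q_{-2}=1, q_{-1}=0):
  i=0: a_0=46, p_0 = 46*1 + 0 = 46, q_0 = 46*0 + 1 = 1.
  i=1: a_1=5, p_1 = 5*46 + 1 = 231, q_1 = 5*1 + 0 = 5.
  i=2: a_2=1, p_2 = 1*231 + 46 = 277, q_2 = 1*5 + 1 = 6.
  i=3: a_3=3, p_3 = 3*277 + 231 = 1062, q_3 = 3*6 + 5 = 23.
  i=4: a_4=5, p_4 = 5*1062 + 277 = 5587, q_4 = 5*23 + 6 = 121.
  i=5: a_5=1, p_5 = 1*5587 + 1062 = 6649, q_5 = 1*121 + 23 = 144.
  i=6: a_6=1, p_6 = 1*6649 + 5587 = 12236, q_6 = 1*144 + 121 = 265.
  i=7: a_7=22, p_7 = 22*12236 + 6649 = 275841, q_7 = 22*265 + 144 = 5974.
  i=8: a_8=1, p_8 = 1*275841 + 12236 = 288077, q_8 = 1*5974 + 265 = 6239.
  i=9: a_9=1, p_9 = 1*288077 + 275841 = 563918, q_9 = 1*6239 + 5974 = 12213.
  i=10: a_10=5, p_10 = 5*563918 + 288077 = 3107667, q_10 = 5*12213 + 6239 = 67304.
  i=11: a_11=3, p_11 = 3*3107667 + 563918 = 9886919, q_11 = 3*67304 + 12213 = 214125.
  i=12: a_12=1, p_12 = 1*9886919 + 3107667 = 12994586, q_12 = 1*214125 + 67304 = 281429.
  i=13: a_13=5, p_13 = 5*12994586 + 9886919 = 74859849, q_13 = 5*281429 + 214125 = 1621270.
Check: 74859849^2 - 2132*1621270^2 = 5603996992302801 - 5603996992302800 = 1, so (x, y) = (74859849, 1621270) solves the equation, and by the theorem it is the least positive solution.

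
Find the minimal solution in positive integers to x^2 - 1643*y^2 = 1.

First expand sqrt(1643) as a continued fraction. With x_i = (sqrt(1643) + m_i)/d_i and (m_0, d_0) = (0, 1): a_0 = floor(sqrt(1643)) = 40, since 40^2 = 1600 <= 1643 < 1681 = 41^2.
Iterate m_{i+1} = d_i*a_i - m_i, d_{i+1} = (1643 - m_{i+1}^2)/d_i, a_{i+1} = floor((a_0 + m_{i+1})/d_{i+1}):
  m_1 = 1*40 - 0 = 40, d_1 = (1643 - 40^2)/1 = 43/1 = 43, a_1 = floor((40 + 40)/43) = 1.
  m_2 = 43*1 - 40 = 3, d_2 = (1643 - 3^2)/43 = 1634/43 = 38, a_2 = floor((40 + 3)/38) = 1.
  m_3 = 38*1 - 3 = 35, d_3 = (1643 - 35^2)/38 = 418/38 = 11, a_3 = floor((40 + 35)/11) = 6.
  m_4 = 11*6 - 35 = 31, d_4 = (1643 - 31^2)/11 = 682/11 = 62, a_4 = floor((40 + 31)/62) = 1.
  m_5 = 62*1 - 31 = 31, d_5 = (1643 - 31^2)/62 = 682/62 = 11, a_5 = floor((40 + 31)/11) = 6.
  m_6 = 11*6 - 31 = 35, d_6 = (1643 - 35^2)/11 = 418/11 = 38, a_6 = floor((40 + 35)/38) = 1.
  m_7 = 38*1 - 35 = 3, d_7 = (1643 - 3^2)/38 = 1634/38 = 43, a_7 = floor((40 + 3)/43) = 1.
  m_8 = 43*1 - 3 = 40, d_8 = (1643 - 40^2)/43 = 43/43 = 1, a_8 = floor((40 + 40)/1) = 80.
  m_9 = 1*80 - 40 = 40, d_9 = (1643 - 40^2)/1 = 43/1 = 43: (m_9, d_9) = (m_1, d_1) = (40, 43), so from here the quotients repeat a_1, ..., a_8; the period length is 8.
So sqrt(1643) = [40; (1, 1, 6, 1, 6, 1, 1, 80)] with period length k = 8.
k is even, so the fundamental solution of x^2 - 1643y^2 = 1 is (p_{k-1}, q_{k-1}) = (p_7, q_7); compute convergents through index 7.
Convergents (p_i = a_i*p_{i-1} + p_{i-2}, q_i = a_i*q_{i-1} + q_{i-2} with p_{-2}=0, p_{-1}=1, q_{-2}=1, q_{-1}=0):
  i=0: a_0=40, p_0 = 40*1 + 0 = 40, q_0 = 40*0 + 1 = 1.
  i=1: a_1=1, p_1 = 1*40 + 1 = 41, q_1 = 1*1 + 0 = 1.
  i=2: a_2=1, p_2 = 1*41 + 40 = 81, q_2 = 1*1 + 1 = 2.
  i=3: a_3=6, p_3 = 6*81 + 41 = 527, q_3 = 6*2 + 1 = 13.
  i=4: a_4=1, p_4 = 1*527 + 81 = 608, q_4 = 1*13 + 2 = 15.
  i=5: a_5=6, p_5 = 6*608 + 527 = 4175, q_5 = 6*15 + 13 = 103.
  i=6: a_6=1, p_6 = 1*4175 + 608 = 4783, q_6 = 1*103 + 15 = 118.
  i=7: a_7=1, p_7 = 1*4783 + 4175 = 8958, q_7 = 1*118 + 103 = 221.
Check: 8958^2 - 1643*221^2 = 80245764 - 80245763 = 1, so (x, y) = (8958, 221) solves the equation, and by the theorem it is the least positive solution.

(x, y) = (8958, 221)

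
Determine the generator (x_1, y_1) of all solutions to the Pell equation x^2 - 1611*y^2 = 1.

(x, y) = (4190210, 104397)

First expand sqrt(1611) as a continued fraction. With x_i = (sqrt(1611) + m_i)/d_i and (m_0, d_0) = (0, 1): a_0 = floor(sqrt(1611)) = 40, since 40^2 = 1600 <= 1611 < 1681 = 41^2.
Iterate m_{i+1} = d_i*a_i - m_i, d_{i+1} = (1611 - m_{i+1}^2)/d_i, a_{i+1} = floor((a_0 + m_{i+1})/d_{i+1}):
  m_1 = 1*40 - 0 = 40, d_1 = (1611 - 40^2)/1 = 11/1 = 11, a_1 = floor((40 + 40)/11) = 7.
  m_2 = 11*7 - 40 = 37, d_2 = (1611 - 37^2)/11 = 242/11 = 22, a_2 = floor((40 + 37)/22) = 3.
  m_3 = 22*3 - 37 = 29, d_3 = (1611 - 29^2)/22 = 770/22 = 35, a_3 = floor((40 + 29)/35) = 1.
  m_4 = 35*1 - 29 = 6, d_4 = (1611 - 6^2)/35 = 1575/35 = 45, a_4 = floor((40 + 6)/45) = 1.
  m_5 = 45*1 - 6 = 39, d_5 = (1611 - 39^2)/45 = 90/45 = 2, a_5 = floor((40 + 39)/2) = 39.
  m_6 = 2*39 - 39 = 39, d_6 = (1611 - 39^2)/2 = 90/2 = 45, a_6 = floor((40 + 39)/45) = 1.
  m_7 = 45*1 - 39 = 6, d_7 = (1611 - 6^2)/45 = 1575/45 = 35, a_7 = floor((40 + 6)/35) = 1.
  m_8 = 35*1 - 6 = 29, d_8 = (1611 - 29^2)/35 = 770/35 = 22, a_8 = floor((40 + 29)/22) = 3.
  m_9 = 22*3 - 29 = 37, d_9 = (1611 - 37^2)/22 = 242/22 = 11, a_9 = floor((40 + 37)/11) = 7.
  m_10 = 11*7 - 37 = 40, d_10 = (1611 - 40^2)/11 = 11/11 = 1, a_10 = floor((40 + 40)/1) = 80.
  m_11 = 1*80 - 40 = 40, d_11 = (1611 - 40^2)/1 = 11/1 = 11: (m_11, d_11) = (m_1, d_1) = (40, 11), so from here the quotients repeat a_1, ..., a_10; the period length is 10.
So sqrt(1611) = [40; (7, 3, 1, 1, 39, 1, 1, 3, 7, 80)] with period length k = 10.
k is even, so the fundamental solution of x^2 - 1611y^2 = 1 is (p_{k-1}, q_{k-1}) = (p_9, q_9); compute convergents through index 9.
Convergents (p_i = a_i*p_{i-1} + p_{i-2}, q_i = a_i*q_{i-1} + q_{i-2} with p_{-2}=0, p_{-1}=1, q_{-2}=1, q_{-1}=0):
  i=0: a_0=40, p_0 = 40*1 + 0 = 40, q_0 = 40*0 + 1 = 1.
  i=1: a_1=7, p_1 = 7*40 + 1 = 281, q_1 = 7*1 + 0 = 7.
  i=2: a_2=3, p_2 = 3*281 + 40 = 883, q_2 = 3*7 + 1 = 22.
  i=3: a_3=1, p_3 = 1*883 + 281 = 1164, q_3 = 1*22 + 7 = 29.
  i=4: a_4=1, p_4 = 1*1164 + 883 = 2047, q_4 = 1*29 + 22 = 51.
  i=5: a_5=39, p_5 = 39*2047 + 1164 = 80997, q_5 = 39*51 + 29 = 2018.
  i=6: a_6=1, p_6 = 1*80997 + 2047 = 83044, q_6 = 1*2018 + 51 = 2069.
  i=7: a_7=1, p_7 = 1*83044 + 80997 = 164041, q_7 = 1*2069 + 2018 = 4087.
  i=8: a_8=3, p_8 = 3*164041 + 83044 = 575167, q_8 = 3*4087 + 2069 = 14330.
  i=9: a_9=7, p_9 = 7*575167 + 164041 = 4190210, q_9 = 7*14330 + 4087 = 104397.
Check: 4190210^2 - 1611*104397^2 = 17557859844100 - 17557859844099 = 1, so (x, y) = (4190210, 104397) solves the equation, and by the theorem it is the least positive solution.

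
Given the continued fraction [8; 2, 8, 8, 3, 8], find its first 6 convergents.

8/1, 17/2, 144/17, 1169/138, 3651/431, 30377/3586

Using the convergent recurrence p_i = a_i*p_{i-1} + p_{i-2}, q_i = a_i*q_{i-1} + q_{i-2} with p_{-2}=0, p_{-1}=1, q_{-2}=1, q_{-1}=0:
  i=0: a_0=8, p_0 = 8*1 + 0 = 8, q_0 = 8*0 + 1 = 1.
  i=1: a_1=2, p_1 = 2*8 + 1 = 17, q_1 = 2*1 + 0 = 2.
  i=2: a_2=8, p_2 = 8*17 + 8 = 144, q_2 = 8*2 + 1 = 17.
  i=3: a_3=8, p_3 = 8*144 + 17 = 1169, q_3 = 8*17 + 2 = 138.
  i=4: a_4=3, p_4 = 3*1169 + 144 = 3651, q_4 = 3*138 + 17 = 431.
  i=5: a_5=8, p_5 = 8*3651 + 1169 = 30377, q_5 = 8*431 + 138 = 3586.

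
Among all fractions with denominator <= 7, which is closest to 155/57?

Expand x = 155/57 as a continued fraction with the Euclidean algorithm:
  155 = 2*57 + 41, so a_0 = 2.
  57 = 1*41 + 16, so a_1 = 1.
  41 = 2*16 + 9, so a_2 = 2.
  16 = 1*9 + 7, so a_3 = 1.
  9 = 1*7 + 2, so a_4 = 1.
  7 = 3*2 + 1, so a_5 = 3.
  2 = 2*1 + 0, so a_6 = 2.
so x = [2; 1, 2, 1, 1, 3, 2].
Convergents (p_i = a_i*p_{i-1} + p_{i-2}, q_i = a_i*q_{i-1} + q_{i-2} with p_{-2}=0, p_{-1}=1, q_{-2}=1, q_{-1}=0), until the denominator exceeds 7:
  i=0: a_0=2, p_0 = 2*1 + 0 = 2, q_0 = 2*0 + 1 = 1.
  i=1: a_1=1, p_1 = 1*2 + 1 = 3, q_1 = 1*1 + 0 = 1.
  i=2: a_2=2, p_2 = 2*3 + 2 = 8, q_2 = 2*1 + 1 = 3.
  i=3: a_3=1, p_3 = 1*8 + 3 = 11, q_3 = 1*3 + 1 = 4.
  i=4: a_4=1, p_4 = 1*11 + 8 = 19, q_4 = 1*4 + 3 = 7.
  i=5: a_5=3, p_5 = 3*19 + 11 = 68, q_5 = 3*7 + 4 = 25.
q_5 = 25 > 7, so the last convergent with denominator <= 7 is p_4/q_4 = 19/7.
The closest fraction with denominator <= 7 is either p_4/q_4 or the intermediate fraction (k*p_4 + p_3)/(k*q_4 + q_3) with the largest k >= 1 whose denominator stays <= 7; these approach x as k grows, and every other convergent or intermediate fraction in range is farther away.
Largest k: floor((7 - q_3)/q_4) = floor((7 - 4)/7) = 0.
Since k = 0, no intermediate fraction beyond p_4/q_4 has denominator <= 7, so the convergent 19/7 is the closest (its error is |155*7 - 19*57|/(57*7) = 2/399).

19/7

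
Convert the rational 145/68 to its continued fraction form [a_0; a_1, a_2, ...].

Run the Euclidean algorithm on 145 and 68; the successive quotients are the partial quotients a_0, a_1, ... (each step inverts the fractional part left over by the previous one):
  145 = 2*68 + 9, so a_0 = 2.
  68 = 7*9 + 5, so a_1 = 7.
  9 = 1*5 + 4, so a_2 = 1.
  5 = 1*4 + 1, so a_3 = 1.
  4 = 4*1 + 0, so a_4 = 4.
The remainder reaches 0 after 5 divisions, so the expansion has 5 partial quotients, read off in order.

[2; 7, 1, 1, 4]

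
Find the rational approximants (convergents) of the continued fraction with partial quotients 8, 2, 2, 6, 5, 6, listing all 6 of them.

Using the convergent recurrence p_i = a_i*p_{i-1} + p_{i-2}, q_i = a_i*q_{i-1} + q_{i-2} with p_{-2}=0, p_{-1}=1, q_{-2}=1, q_{-1}=0:
  i=0: a_0=8, p_0 = 8*1 + 0 = 8, q_0 = 8*0 + 1 = 1.
  i=1: a_1=2, p_1 = 2*8 + 1 = 17, q_1 = 2*1 + 0 = 2.
  i=2: a_2=2, p_2 = 2*17 + 8 = 42, q_2 = 2*2 + 1 = 5.
  i=3: a_3=6, p_3 = 6*42 + 17 = 269, q_3 = 6*5 + 2 = 32.
  i=4: a_4=5, p_4 = 5*269 + 42 = 1387, q_4 = 5*32 + 5 = 165.
  i=5: a_5=6, p_5 = 6*1387 + 269 = 8591, q_5 = 6*165 + 32 = 1022.

8/1, 17/2, 42/5, 269/32, 1387/165, 8591/1022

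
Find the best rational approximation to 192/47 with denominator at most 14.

49/12

Expand x = 192/47 as a continued fraction with the Euclidean algorithm:
  192 = 4*47 + 4, so a_0 = 4.
  47 = 11*4 + 3, so a_1 = 11.
  4 = 1*3 + 1, so a_2 = 1.
  3 = 3*1 + 0, so a_3 = 3.
so x = [4; 11, 1, 3].
Convergents (p_i = a_i*p_{i-1} + p_{i-2}, q_i = a_i*q_{i-1} + q_{i-2} with p_{-2}=0, p_{-1}=1, q_{-2}=1, q_{-1}=0), until the denominator exceeds 14:
  i=0: a_0=4, p_0 = 4*1 + 0 = 4, q_0 = 4*0 + 1 = 1.
  i=1: a_1=11, p_1 = 11*4 + 1 = 45, q_1 = 11*1 + 0 = 11.
  i=2: a_2=1, p_2 = 1*45 + 4 = 49, q_2 = 1*11 + 1 = 12.
  i=3: a_3=3, p_3 = 3*49 + 45 = 192, q_3 = 3*12 + 11 = 47.
q_3 = 47 > 14, so the last convergent with denominator <= 14 is p_2/q_2 = 49/12.
The closest fraction with denominator <= 14 is either p_2/q_2 or the intermediate fraction (k*p_2 + p_1)/(k*q_2 + q_1) with the largest k >= 1 whose denominator stays <= 14; these approach x as k grows, and every other convergent or intermediate fraction in range is farther away.
Largest k: floor((14 - q_1)/q_2) = floor((14 - 11)/12) = 0.
Since k = 0, no intermediate fraction beyond p_2/q_2 has denominator <= 14, so the convergent 49/12 is the closest (its error is |192*12 - 49*47|/(47*12) = 1/564).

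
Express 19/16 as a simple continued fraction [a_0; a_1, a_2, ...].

Run the Euclidean algorithm on 19 and 16; the successive quotients are the partial quotients a_0, a_1, ... (each step inverts the fractional part left over by the previous one):
  19 = 1*16 + 3, so a_0 = 1.
  16 = 5*3 + 1, so a_1 = 5.
  3 = 3*1 + 0, so a_2 = 3.
The remainder reaches 0 after 3 divisions, so the expansion has 3 partial quotients, read off in order.

[1; 5, 3]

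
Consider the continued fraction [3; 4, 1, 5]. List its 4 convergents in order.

3/1, 13/4, 16/5, 93/29

Using the convergent recurrence p_i = a_i*p_{i-1} + p_{i-2}, q_i = a_i*q_{i-1} + q_{i-2} with p_{-2}=0, p_{-1}=1, q_{-2}=1, q_{-1}=0:
  i=0: a_0=3, p_0 = 3*1 + 0 = 3, q_0 = 3*0 + 1 = 1.
  i=1: a_1=4, p_1 = 4*3 + 1 = 13, q_1 = 4*1 + 0 = 4.
  i=2: a_2=1, p_2 = 1*13 + 3 = 16, q_2 = 1*4 + 1 = 5.
  i=3: a_3=5, p_3 = 5*16 + 13 = 93, q_3 = 5*5 + 4 = 29.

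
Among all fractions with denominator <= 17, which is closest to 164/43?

61/16

Expand x = 164/43 as a continued fraction with the Euclidean algorithm:
  164 = 3*43 + 35, so a_0 = 3.
  43 = 1*35 + 8, so a_1 = 1.
  35 = 4*8 + 3, so a_2 = 4.
  8 = 2*3 + 2, so a_3 = 2.
  3 = 1*2 + 1, so a_4 = 1.
  2 = 2*1 + 0, so a_5 = 2.
so x = [3; 1, 4, 2, 1, 2].
Convergents (p_i = a_i*p_{i-1} + p_{i-2}, q_i = a_i*q_{i-1} + q_{i-2} with p_{-2}=0, p_{-1}=1, q_{-2}=1, q_{-1}=0), until the denominator exceeds 17:
  i=0: a_0=3, p_0 = 3*1 + 0 = 3, q_0 = 3*0 + 1 = 1.
  i=1: a_1=1, p_1 = 1*3 + 1 = 4, q_1 = 1*1 + 0 = 1.
  i=2: a_2=4, p_2 = 4*4 + 3 = 19, q_2 = 4*1 + 1 = 5.
  i=3: a_3=2, p_3 = 2*19 + 4 = 42, q_3 = 2*5 + 1 = 11.
  i=4: a_4=1, p_4 = 1*42 + 19 = 61, q_4 = 1*11 + 5 = 16.
  i=5: a_5=2, p_5 = 2*61 + 42 = 164, q_5 = 2*16 + 11 = 43.
q_5 = 43 > 17, so the last convergent with denominator <= 17 is p_4/q_4 = 61/16.
The closest fraction with denominator <= 17 is either p_4/q_4 or the intermediate fraction (k*p_4 + p_3)/(k*q_4 + q_3) with the largest k >= 1 whose denominator stays <= 17; these approach x as k grows, and every other convergent or intermediate fraction in range is farther away.
Largest k: floor((17 - q_3)/q_4) = floor((17 - 11)/16) = 0.
Since k = 0, no intermediate fraction beyond p_4/q_4 has denominator <= 17, so the convergent 61/16 is the closest (its error is |164*16 - 61*43|/(43*16) = 1/688).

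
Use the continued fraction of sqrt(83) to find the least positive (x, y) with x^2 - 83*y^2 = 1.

(x, y) = (82, 9)

First expand sqrt(83) as a continued fraction. With x_i = (sqrt(83) + m_i)/d_i and (m_0, d_0) = (0, 1): a_0 = floor(sqrt(83)) = 9, since 9^2 = 81 <= 83 < 100 = 10^2.
Iterate m_{i+1} = d_i*a_i - m_i, d_{i+1} = (83 - m_{i+1}^2)/d_i, a_{i+1} = floor((a_0 + m_{i+1})/d_{i+1}):
  m_1 = 1*9 - 0 = 9, d_1 = (83 - 9^2)/1 = 2/1 = 2, a_1 = floor((9 + 9)/2) = 9.
  m_2 = 2*9 - 9 = 9, d_2 = (83 - 9^2)/2 = 2/2 = 1, a_2 = floor((9 + 9)/1) = 18.
  m_3 = 1*18 - 9 = 9, d_3 = (83 - 9^2)/1 = 2/1 = 2: (m_3, d_3) = (m_1, d_1) = (9, 2), so from here the quotients repeat a_1, a_2; the period length is 2.
So sqrt(83) = [9; (9, 18)] with period length k = 2.
k is even, so the fundamental solution of x^2 - 83y^2 = 1 is (p_{k-1}, q_{k-1}) = (p_1, q_1); compute convergents through index 1.
Convergents (p_i = a_i*p_{i-1} + p_{i-2}, q_i = a_i*q_{i-1} + q_{i-2} with p_{-2}=0, p_{-1}=1, q_{-2}=1, q_{-1}=0):
  i=0: a_0=9, p_0 = 9*1 + 0 = 9, q_0 = 9*0 + 1 = 1.
  i=1: a_1=9, p_1 = 9*9 + 1 = 82, q_1 = 9*1 + 0 = 9.
Check: 82^2 - 83*9^2 = 6724 - 6723 = 1, so (x, y) = (82, 9) solves the equation, and by the theorem it is the least positive solution.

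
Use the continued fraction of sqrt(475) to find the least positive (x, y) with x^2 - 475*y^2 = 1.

First expand sqrt(475) as a continued fraction. With x_i = (sqrt(475) + m_i)/d_i and (m_0, d_0) = (0, 1): a_0 = floor(sqrt(475)) = 21, since 21^2 = 441 <= 475 < 484 = 22^2.
Iterate m_{i+1} = d_i*a_i - m_i, d_{i+1} = (475 - m_{i+1}^2)/d_i, a_{i+1} = floor((a_0 + m_{i+1})/d_{i+1}):
  m_1 = 1*21 - 0 = 21, d_1 = (475 - 21^2)/1 = 34/1 = 34, a_1 = floor((21 + 21)/34) = 1.
  m_2 = 34*1 - 21 = 13, d_2 = (475 - 13^2)/34 = 306/34 = 9, a_2 = floor((21 + 13)/9) = 3.
  m_3 = 9*3 - 13 = 14, d_3 = (475 - 14^2)/9 = 279/9 = 31, a_3 = floor((21 + 14)/31) = 1.
  m_4 = 31*1 - 14 = 17, d_4 = (475 - 17^2)/31 = 186/31 = 6, a_4 = floor((21 + 17)/6) = 6.
  m_5 = 6*6 - 17 = 19, d_5 = (475 - 19^2)/6 = 114/6 = 19, a_5 = floor((21 + 19)/19) = 2.
  m_6 = 19*2 - 19 = 19, d_6 = (475 - 19^2)/19 = 114/19 = 6, a_6 = floor((21 + 19)/6) = 6.
  m_7 = 6*6 - 19 = 17, d_7 = (475 - 17^2)/6 = 186/6 = 31, a_7 = floor((21 + 17)/31) = 1.
  m_8 = 31*1 - 17 = 14, d_8 = (475 - 14^2)/31 = 279/31 = 9, a_8 = floor((21 + 14)/9) = 3.
  m_9 = 9*3 - 14 = 13, d_9 = (475 - 13^2)/9 = 306/9 = 34, a_9 = floor((21 + 13)/34) = 1.
  m_10 = 34*1 - 13 = 21, d_10 = (475 - 21^2)/34 = 34/34 = 1, a_10 = floor((21 + 21)/1) = 42.
  m_11 = 1*42 - 21 = 21, d_11 = (475 - 21^2)/1 = 34/1 = 34: (m_11, d_11) = (m_1, d_1) = (21, 34), so from here the quotients repeat a_1, ..., a_10; the period length is 10.
So sqrt(475) = [21; (1, 3, 1, 6, 2, 6, 1, 3, 1, 42)] with period length k = 10.
k is even, so the fundamental solution of x^2 - 475y^2 = 1 is (p_{k-1}, q_{k-1}) = (p_9, q_9); compute convergents through index 9.
Convergents (p_i = a_i*p_{i-1} + p_{i-2}, q_i = a_i*q_{i-1} + q_{i-2} with p_{-2}=0, p_{-1}=1, q_{-2}=1, q_{-1}=0):
  i=0: a_0=21, p_0 = 21*1 + 0 = 21, q_0 = 21*0 + 1 = 1.
  i=1: a_1=1, p_1 = 1*21 + 1 = 22, q_1 = 1*1 + 0 = 1.
  i=2: a_2=3, p_2 = 3*22 + 21 = 87, q_2 = 3*1 + 1 = 4.
  i=3: a_3=1, p_3 = 1*87 + 22 = 109, q_3 = 1*4 + 1 = 5.
  i=4: a_4=6, p_4 = 6*109 + 87 = 741, q_4 = 6*5 + 4 = 34.
  i=5: a_5=2, p_5 = 2*741 + 109 = 1591, q_5 = 2*34 + 5 = 73.
  i=6: a_6=6, p_6 = 6*1591 + 741 = 10287, q_6 = 6*73 + 34 = 472.
  i=7: a_7=1, p_7 = 1*10287 + 1591 = 11878, q_7 = 1*472 + 73 = 545.
  i=8: a_8=3, p_8 = 3*11878 + 10287 = 45921, q_8 = 3*545 + 472 = 2107.
  i=9: a_9=1, p_9 = 1*45921 + 11878 = 57799, q_9 = 1*2107 + 545 = 2652.
Check: 57799^2 - 475*2652^2 = 3340724401 - 3340724400 = 1, so (x, y) = (57799, 2652) solves the equation, and by the theorem it is the least positive solution.

(x, y) = (57799, 2652)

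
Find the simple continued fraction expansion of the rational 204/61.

[3; 2, 1, 9, 2]

Run the Euclidean algorithm on 204 and 61; the successive quotients are the partial quotients a_0, a_1, ... (each step inverts the fractional part left over by the previous one):
  204 = 3*61 + 21, so a_0 = 3.
  61 = 2*21 + 19, so a_1 = 2.
  21 = 1*19 + 2, so a_2 = 1.
  19 = 9*2 + 1, so a_3 = 9.
  2 = 2*1 + 0, so a_4 = 2.
The remainder reaches 0 after 5 divisions, so the expansion has 5 partial quotients, read off in order.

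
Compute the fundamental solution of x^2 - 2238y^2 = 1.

(x, y) = (252149, 5330)

First expand sqrt(2238) as a continued fraction. With x_i = (sqrt(2238) + m_i)/d_i and (m_0, d_0) = (0, 1): a_0 = floor(sqrt(2238)) = 47, since 47^2 = 2209 <= 2238 < 2304 = 48^2.
Iterate m_{i+1} = d_i*a_i - m_i, d_{i+1} = (2238 - m_{i+1}^2)/d_i, a_{i+1} = floor((a_0 + m_{i+1})/d_{i+1}):
  m_1 = 1*47 - 0 = 47, d_1 = (2238 - 47^2)/1 = 29/1 = 29, a_1 = floor((47 + 47)/29) = 3.
  m_2 = 29*3 - 47 = 40, d_2 = (2238 - 40^2)/29 = 638/29 = 22, a_2 = floor((47 + 40)/22) = 3.
  m_3 = 22*3 - 40 = 26, d_3 = (2238 - 26^2)/22 = 1562/22 = 71, a_3 = floor((47 + 26)/71) = 1.
  m_4 = 71*1 - 26 = 45, d_4 = (2238 - 45^2)/71 = 213/71 = 3, a_4 = floor((47 + 45)/3) = 30.
  m_5 = 3*30 - 45 = 45, d_5 = (2238 - 45^2)/3 = 213/3 = 71, a_5 = floor((47 + 45)/71) = 1.
  m_6 = 71*1 - 45 = 26, d_6 = (2238 - 26^2)/71 = 1562/71 = 22, a_6 = floor((47 + 26)/22) = 3.
  m_7 = 22*3 - 26 = 40, d_7 = (2238 - 40^2)/22 = 638/22 = 29, a_7 = floor((47 + 40)/29) = 3.
  m_8 = 29*3 - 40 = 47, d_8 = (2238 - 47^2)/29 = 29/29 = 1, a_8 = floor((47 + 47)/1) = 94.
  m_9 = 1*94 - 47 = 47, d_9 = (2238 - 47^2)/1 = 29/1 = 29: (m_9, d_9) = (m_1, d_1) = (47, 29), so from here the quotients repeat a_1, ..., a_8; the period length is 8.
So sqrt(2238) = [47; (3, 3, 1, 30, 1, 3, 3, 94)] with period length k = 8.
k is even, so the fundamental solution of x^2 - 2238y^2 = 1 is (p_{k-1}, q_{k-1}) = (p_7, q_7); compute convergents through index 7.
Convergents (p_i = a_i*p_{i-1} + p_{i-2}, q_i = a_i*q_{i-1} + q_{i-2} with p_{-2}=0, p_{-1}=1, q_{-2}=1, q_{-1}=0):
  i=0: a_0=47, p_0 = 47*1 + 0 = 47, q_0 = 47*0 + 1 = 1.
  i=1: a_1=3, p_1 = 3*47 + 1 = 142, q_1 = 3*1 + 0 = 3.
  i=2: a_2=3, p_2 = 3*142 + 47 = 473, q_2 = 3*3 + 1 = 10.
  i=3: a_3=1, p_3 = 1*473 + 142 = 615, q_3 = 1*10 + 3 = 13.
  i=4: a_4=30, p_4 = 30*615 + 473 = 18923, q_4 = 30*13 + 10 = 400.
  i=5: a_5=1, p_5 = 1*18923 + 615 = 19538, q_5 = 1*400 + 13 = 413.
  i=6: a_6=3, p_6 = 3*19538 + 18923 = 77537, q_6 = 3*413 + 400 = 1639.
  i=7: a_7=3, p_7 = 3*77537 + 19538 = 252149, q_7 = 3*1639 + 413 = 5330.
Check: 252149^2 - 2238*5330^2 = 63579118201 - 63579118200 = 1, so (x, y) = (252149, 5330) solves the equation, and by the theorem it is the least positive solution.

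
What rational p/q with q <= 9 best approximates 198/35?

Expand x = 198/35 as a continued fraction with the Euclidean algorithm:
  198 = 5*35 + 23, so a_0 = 5.
  35 = 1*23 + 12, so a_1 = 1.
  23 = 1*12 + 11, so a_2 = 1.
  12 = 1*11 + 1, so a_3 = 1.
  11 = 11*1 + 0, so a_4 = 11.
so x = [5; 1, 1, 1, 11].
Convergents (p_i = a_i*p_{i-1} + p_{i-2}, q_i = a_i*q_{i-1} + q_{i-2} with p_{-2}=0, p_{-1}=1, q_{-2}=1, q_{-1}=0), until the denominator exceeds 9:
  i=0: a_0=5, p_0 = 5*1 + 0 = 5, q_0 = 5*0 + 1 = 1.
  i=1: a_1=1, p_1 = 1*5 + 1 = 6, q_1 = 1*1 + 0 = 1.
  i=2: a_2=1, p_2 = 1*6 + 5 = 11, q_2 = 1*1 + 1 = 2.
  i=3: a_3=1, p_3 = 1*11 + 6 = 17, q_3 = 1*2 + 1 = 3.
  i=4: a_4=11, p_4 = 11*17 + 11 = 198, q_4 = 11*3 + 2 = 35.
q_4 = 35 > 9, so the last convergent with denominator <= 9 is p_3/q_3 = 17/3.
The closest fraction with denominator <= 9 is either p_3/q_3 or the intermediate fraction (k*p_3 + p_2)/(k*q_3 + q_2) with the largest k >= 1 whose denominator stays <= 9; these approach x as k grows, and every other convergent or intermediate fraction in range is farther away.
Largest k: floor((9 - q_2)/q_3) = floor((9 - 2)/3) = 2.
That gives (2*17 + 11)/(2*3 + 2) = 45/8.
Compare the errors: |x - 17/3| = |198*3 - 17*35|/(35*3) = 1/105, and |x - 45/8| = |198*8 - 45*35|/(35*8) = 9/280.
Cross-multiplying, 1*280 = 280 < 945 = 9*105, so 1/105 is smaller: the convergent 17/3 is closer to x than 45/8.

17/3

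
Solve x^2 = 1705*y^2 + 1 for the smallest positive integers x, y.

First expand sqrt(1705) as a continued fraction. With x_i = (sqrt(1705) + m_i)/d_i and (m_0, d_0) = (0, 1): a_0 = floor(sqrt(1705)) = 41, since 41^2 = 1681 <= 1705 < 1764 = 42^2.
Iterate m_{i+1} = d_i*a_i - m_i, d_{i+1} = (1705 - m_{i+1}^2)/d_i, a_{i+1} = floor((a_0 + m_{i+1})/d_{i+1}):
  m_1 = 1*41 - 0 = 41, d_1 = (1705 - 41^2)/1 = 24/1 = 24, a_1 = floor((41 + 41)/24) = 3.
  m_2 = 24*3 - 41 = 31, d_2 = (1705 - 31^2)/24 = 744/24 = 31, a_2 = floor((41 + 31)/31) = 2.
  m_3 = 31*2 - 31 = 31, d_3 = (1705 - 31^2)/31 = 744/31 = 24, a_3 = floor((41 + 31)/24) = 3.
  m_4 = 24*3 - 31 = 41, d_4 = (1705 - 41^2)/24 = 24/24 = 1, a_4 = floor((41 + 41)/1) = 82.
  m_5 = 1*82 - 41 = 41, d_5 = (1705 - 41^2)/1 = 24/1 = 24: (m_5, d_5) = (m_1, d_1) = (41, 24), so from here the quotients repeat a_1, ..., a_4; the period length is 4.
So sqrt(1705) = [41; (3, 2, 3, 82)] with period length k = 4.
k is even, so the fundamental solution of x^2 - 1705y^2 = 1 is (p_{k-1}, q_{k-1}) = (p_3, q_3); compute convergents through index 3.
Convergents (p_i = a_i*p_{i-1} + p_{i-2}, q_i = a_i*q_{i-1} + q_{i-2} with p_{-2}=0, p_{-1}=1, q_{-2}=1, q_{-1}=0):
  i=0: a_0=41, p_0 = 41*1 + 0 = 41, q_0 = 41*0 + 1 = 1.
  i=1: a_1=3, p_1 = 3*41 + 1 = 124, q_1 = 3*1 + 0 = 3.
  i=2: a_2=2, p_2 = 2*124 + 41 = 289, q_2 = 2*3 + 1 = 7.
  i=3: a_3=3, p_3 = 3*289 + 124 = 991, q_3 = 3*7 + 3 = 24.
Check: 991^2 - 1705*24^2 = 982081 - 982080 = 1, so (x, y) = (991, 24) solves the equation, and by the theorem it is the least positive solution.

(x, y) = (991, 24)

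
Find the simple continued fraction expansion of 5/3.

Run the Euclidean algorithm on 5 and 3; the successive quotients are the partial quotients a_0, a_1, ... (each step inverts the fractional part left over by the previous one):
  5 = 1*3 + 2, so a_0 = 1.
  3 = 1*2 + 1, so a_1 = 1.
  2 = 2*1 + 0, so a_2 = 2.
The remainder reaches 0 after 3 divisions, so the expansion has 3 partial quotients, read off in order.

[1; 1, 2]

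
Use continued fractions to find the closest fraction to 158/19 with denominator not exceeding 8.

25/3

Expand x = 158/19 as a continued fraction with the Euclidean algorithm:
  158 = 8*19 + 6, so a_0 = 8.
  19 = 3*6 + 1, so a_1 = 3.
  6 = 6*1 + 0, so a_2 = 6.
so x = [8; 3, 6].
Convergents (p_i = a_i*p_{i-1} + p_{i-2}, q_i = a_i*q_{i-1} + q_{i-2} with p_{-2}=0, p_{-1}=1, q_{-2}=1, q_{-1}=0), until the denominator exceeds 8:
  i=0: a_0=8, p_0 = 8*1 + 0 = 8, q_0 = 8*0 + 1 = 1.
  i=1: a_1=3, p_1 = 3*8 + 1 = 25, q_1 = 3*1 + 0 = 3.
  i=2: a_2=6, p_2 = 6*25 + 8 = 158, q_2 = 6*3 + 1 = 19.
q_2 = 19 > 8, so the last convergent with denominator <= 8 is p_1/q_1 = 25/3.
The closest fraction with denominator <= 8 is either p_1/q_1 or the intermediate fraction (k*p_1 + p_0)/(k*q_1 + q_0) with the largest k >= 1 whose denominator stays <= 8; these approach x as k grows, and every other convergent or intermediate fraction in range is farther away.
Largest k: floor((8 - q_0)/q_1) = floor((8 - 1)/3) = 2.
That gives (2*25 + 8)/(2*3 + 1) = 58/7.
Compare the errors: |x - 25/3| = |158*3 - 25*19|/(19*3) = 1/57, and |x - 58/7| = |158*7 - 58*19|/(19*7) = 4/133.
Cross-multiplying, 1*133 = 133 < 228 = 4*57, so 1/57 is smaller: the convergent 25/3 is closer to x than 58/7.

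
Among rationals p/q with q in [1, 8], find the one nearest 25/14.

9/5

Expand x = 25/14 as a continued fraction with the Euclidean algorithm:
  25 = 1*14 + 11, so a_0 = 1.
  14 = 1*11 + 3, so a_1 = 1.
  11 = 3*3 + 2, so a_2 = 3.
  3 = 1*2 + 1, so a_3 = 1.
  2 = 2*1 + 0, so a_4 = 2.
so x = [1; 1, 3, 1, 2].
Convergents (p_i = a_i*p_{i-1} + p_{i-2}, q_i = a_i*q_{i-1} + q_{i-2} with p_{-2}=0, p_{-1}=1, q_{-2}=1, q_{-1}=0), until the denominator exceeds 8:
  i=0: a_0=1, p_0 = 1*1 + 0 = 1, q_0 = 1*0 + 1 = 1.
  i=1: a_1=1, p_1 = 1*1 + 1 = 2, q_1 = 1*1 + 0 = 1.
  i=2: a_2=3, p_2 = 3*2 + 1 = 7, q_2 = 3*1 + 1 = 4.
  i=3: a_3=1, p_3 = 1*7 + 2 = 9, q_3 = 1*4 + 1 = 5.
  i=4: a_4=2, p_4 = 2*9 + 7 = 25, q_4 = 2*5 + 4 = 14.
q_4 = 14 > 8, so the last convergent with denominator <= 8 is p_3/q_3 = 9/5.
The closest fraction with denominator <= 8 is either p_3/q_3 or the intermediate fraction (k*p_3 + p_2)/(k*q_3 + q_2) with the largest k >= 1 whose denominator stays <= 8; these approach x as k grows, and every other convergent or intermediate fraction in range is farther away.
Largest k: floor((8 - q_2)/q_3) = floor((8 - 4)/5) = 0.
Since k = 0, no intermediate fraction beyond p_3/q_3 has denominator <= 8, so the convergent 9/5 is the closest (its error is |25*5 - 9*14|/(14*5) = 1/70).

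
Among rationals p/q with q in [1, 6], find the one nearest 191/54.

7/2

Expand x = 191/54 as a continued fraction with the Euclidean algorithm:
  191 = 3*54 + 29, so a_0 = 3.
  54 = 1*29 + 25, so a_1 = 1.
  29 = 1*25 + 4, so a_2 = 1.
  25 = 6*4 + 1, so a_3 = 6.
  4 = 4*1 + 0, so a_4 = 4.
so x = [3; 1, 1, 6, 4].
Convergents (p_i = a_i*p_{i-1} + p_{i-2}, q_i = a_i*q_{i-1} + q_{i-2} with p_{-2}=0, p_{-1}=1, q_{-2}=1, q_{-1}=0), until the denominator exceeds 6:
  i=0: a_0=3, p_0 = 3*1 + 0 = 3, q_0 = 3*0 + 1 = 1.
  i=1: a_1=1, p_1 = 1*3 + 1 = 4, q_1 = 1*1 + 0 = 1.
  i=2: a_2=1, p_2 = 1*4 + 3 = 7, q_2 = 1*1 + 1 = 2.
  i=3: a_3=6, p_3 = 6*7 + 4 = 46, q_3 = 6*2 + 1 = 13.
q_3 = 13 > 6, so the last convergent with denominator <= 6 is p_2/q_2 = 7/2.
The closest fraction with denominator <= 6 is either p_2/q_2 or the intermediate fraction (k*p_2 + p_1)/(k*q_2 + q_1) with the largest k >= 1 whose denominator stays <= 6; these approach x as k grows, and every other convergent or intermediate fraction in range is farther away.
Largest k: floor((6 - q_1)/q_2) = floor((6 - 1)/2) = 2.
That gives (2*7 + 4)/(2*2 + 1) = 18/5.
Compare the errors: |x - 7/2| = |191*2 - 7*54|/(54*2) = 4/108, and |x - 18/5| = |191*5 - 18*54|/(54*5) = 17/270.
Cross-multiplying, 4*270 = 1080 < 1836 = 17*108, so 4/108 is smaller: the convergent 7/2 is closer to x than 18/5.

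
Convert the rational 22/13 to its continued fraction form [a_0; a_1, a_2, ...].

[1; 1, 2, 4]

Run the Euclidean algorithm on 22 and 13; the successive quotients are the partial quotients a_0, a_1, ... (each step inverts the fractional part left over by the previous one):
  22 = 1*13 + 9, so a_0 = 1.
  13 = 1*9 + 4, so a_1 = 1.
  9 = 2*4 + 1, so a_2 = 2.
  4 = 4*1 + 0, so a_3 = 4.
The remainder reaches 0 after 4 divisions, so the expansion has 4 partial quotients, read off in order.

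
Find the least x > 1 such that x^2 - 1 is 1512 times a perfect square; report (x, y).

(x, y) = (8749, 225)

First expand sqrt(1512) as a continued fraction. With x_i = (sqrt(1512) + m_i)/d_i and (m_0, d_0) = (0, 1): a_0 = floor(sqrt(1512)) = 38, since 38^2 = 1444 <= 1512 < 1521 = 39^2.
Iterate m_{i+1} = d_i*a_i - m_i, d_{i+1} = (1512 - m_{i+1}^2)/d_i, a_{i+1} = floor((a_0 + m_{i+1})/d_{i+1}):
  m_1 = 1*38 - 0 = 38, d_1 = (1512 - 38^2)/1 = 68/1 = 68, a_1 = floor((38 + 38)/68) = 1.
  m_2 = 68*1 - 38 = 30, d_2 = (1512 - 30^2)/68 = 612/68 = 9, a_2 = floor((38 + 30)/9) = 7.
  m_3 = 9*7 - 30 = 33, d_3 = (1512 - 33^2)/9 = 423/9 = 47, a_3 = floor((38 + 33)/47) = 1.
  m_4 = 47*1 - 33 = 14, d_4 = (1512 - 14^2)/47 = 1316/47 = 28, a_4 = floor((38 + 14)/28) = 1.
  m_5 = 28*1 - 14 = 14, d_5 = (1512 - 14^2)/28 = 1316/28 = 47, a_5 = floor((38 + 14)/47) = 1.
  m_6 = 47*1 - 14 = 33, d_6 = (1512 - 33^2)/47 = 423/47 = 9, a_6 = floor((38 + 33)/9) = 7.
  m_7 = 9*7 - 33 = 30, d_7 = (1512 - 30^2)/9 = 612/9 = 68, a_7 = floor((38 + 30)/68) = 1.
  m_8 = 68*1 - 30 = 38, d_8 = (1512 - 38^2)/68 = 68/68 = 1, a_8 = floor((38 + 38)/1) = 76.
  m_9 = 1*76 - 38 = 38, d_9 = (1512 - 38^2)/1 = 68/1 = 68: (m_9, d_9) = (m_1, d_1) = (38, 68), so from here the quotients repeat a_1, ..., a_8; the period length is 8.
So sqrt(1512) = [38; (1, 7, 1, 1, 1, 7, 1, 76)] with period length k = 8.
k is even, so the fundamental solution of x^2 - 1512y^2 = 1 is (p_{k-1}, q_{k-1}) = (p_7, q_7); compute convergents through index 7.
Convergents (p_i = a_i*p_{i-1} + p_{i-2}, q_i = a_i*q_{i-1} + q_{i-2} with p_{-2}=0, p_{-1}=1, q_{-2}=1, q_{-1}=0):
  i=0: a_0=38, p_0 = 38*1 + 0 = 38, q_0 = 38*0 + 1 = 1.
  i=1: a_1=1, p_1 = 1*38 + 1 = 39, q_1 = 1*1 + 0 = 1.
  i=2: a_2=7, p_2 = 7*39 + 38 = 311, q_2 = 7*1 + 1 = 8.
  i=3: a_3=1, p_3 = 1*311 + 39 = 350, q_3 = 1*8 + 1 = 9.
  i=4: a_4=1, p_4 = 1*350 + 311 = 661, q_4 = 1*9 + 8 = 17.
  i=5: a_5=1, p_5 = 1*661 + 350 = 1011, q_5 = 1*17 + 9 = 26.
  i=6: a_6=7, p_6 = 7*1011 + 661 = 7738, q_6 = 7*26 + 17 = 199.
  i=7: a_7=1, p_7 = 1*7738 + 1011 = 8749, q_7 = 1*199 + 26 = 225.
Check: 8749^2 - 1512*225^2 = 76545001 - 76545000 = 1, so (x, y) = (8749, 225) solves the equation, and by the theorem it is the least positive solution.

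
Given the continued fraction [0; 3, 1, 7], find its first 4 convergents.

Using the convergent recurrence p_i = a_i*p_{i-1} + p_{i-2}, q_i = a_i*q_{i-1} + q_{i-2} with p_{-2}=0, p_{-1}=1, q_{-2}=1, q_{-1}=0:
  i=0: a_0=0, p_0 = 0*1 + 0 = 0, q_0 = 0*0 + 1 = 1.
  i=1: a_1=3, p_1 = 3*0 + 1 = 1, q_1 = 3*1 + 0 = 3.
  i=2: a_2=1, p_2 = 1*1 + 0 = 1, q_2 = 1*3 + 1 = 4.
  i=3: a_3=7, p_3 = 7*1 + 1 = 8, q_3 = 7*4 + 3 = 31.

0/1, 1/3, 1/4, 8/31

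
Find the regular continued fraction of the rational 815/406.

[2; 135, 3]

Run the Euclidean algorithm on 815 and 406; the successive quotients are the partial quotients a_0, a_1, ... (each step inverts the fractional part left over by the previous one):
  815 = 2*406 + 3, so a_0 = 2.
  406 = 135*3 + 1, so a_1 = 135.
  3 = 3*1 + 0, so a_2 = 3.
The remainder reaches 0 after 3 divisions, so the expansion has 3 partial quotients, read off in order.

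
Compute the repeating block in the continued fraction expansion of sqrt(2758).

Write x_i = (sqrt(2758) + m_i)/d_i with (m_0, d_0) = (0, 1). a_0 = floor(sqrt(2758)) = 52, since 52^2 = 2704 <= 2758 < 2809 = 53^2.
Iterate m_{i+1} = d_i*a_i - m_i, d_{i+1} = (2758 - m_{i+1}^2)/d_i, a_{i+1} = floor((a_0 + m_{i+1})/d_{i+1}):
  m_1 = 1*52 - 0 = 52, d_1 = (2758 - 52^2)/1 = 54/1 = 54, a_1 = floor((52 + 52)/54) = 1.
  m_2 = 54*1 - 52 = 2, d_2 = (2758 - 2^2)/54 = 2754/54 = 51, a_2 = floor((52 + 2)/51) = 1.
  m_3 = 51*1 - 2 = 49, d_3 = (2758 - 49^2)/51 = 357/51 = 7, a_3 = floor((52 + 49)/7) = 14.
  m_4 = 7*14 - 49 = 49, d_4 = (2758 - 49^2)/7 = 357/7 = 51, a_4 = floor((52 + 49)/51) = 1.
  m_5 = 51*1 - 49 = 2, d_5 = (2758 - 2^2)/51 = 2754/51 = 54, a_5 = floor((52 + 2)/54) = 1.
  m_6 = 54*1 - 2 = 52, d_6 = (2758 - 52^2)/54 = 54/54 = 1, a_6 = floor((52 + 52)/1) = 104.
  m_7 = 1*104 - 52 = 52, d_7 = (2758 - 52^2)/1 = 54/1 = 54: (m_7, d_7) = (m_1, d_1) = (52, 54), so from here the quotients repeat a_1, ..., a_6; the period length is 6.
Hence the expansion of sqrt(2758) is a_0 = 52 followed by the repeating block 1, 1, 14, 1, 1, 104 (period 6).

[52; (1, 1, 14, 1, 1, 104)]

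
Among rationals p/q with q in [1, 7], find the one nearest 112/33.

17/5

Expand x = 112/33 as a continued fraction with the Euclidean algorithm:
  112 = 3*33 + 13, so a_0 = 3.
  33 = 2*13 + 7, so a_1 = 2.
  13 = 1*7 + 6, so a_2 = 1.
  7 = 1*6 + 1, so a_3 = 1.
  6 = 6*1 + 0, so a_4 = 6.
so x = [3; 2, 1, 1, 6].
Convergents (p_i = a_i*p_{i-1} + p_{i-2}, q_i = a_i*q_{i-1} + q_{i-2} with p_{-2}=0, p_{-1}=1, q_{-2}=1, q_{-1}=0), until the denominator exceeds 7:
  i=0: a_0=3, p_0 = 3*1 + 0 = 3, q_0 = 3*0 + 1 = 1.
  i=1: a_1=2, p_1 = 2*3 + 1 = 7, q_1 = 2*1 + 0 = 2.
  i=2: a_2=1, p_2 = 1*7 + 3 = 10, q_2 = 1*2 + 1 = 3.
  i=3: a_3=1, p_3 = 1*10 + 7 = 17, q_3 = 1*3 + 2 = 5.
  i=4: a_4=6, p_4 = 6*17 + 10 = 112, q_4 = 6*5 + 3 = 33.
q_4 = 33 > 7, so the last convergent with denominator <= 7 is p_3/q_3 = 17/5.
The closest fraction with denominator <= 7 is either p_3/q_3 or the intermediate fraction (k*p_3 + p_2)/(k*q_3 + q_2) with the largest k >= 1 whose denominator stays <= 7; these approach x as k grows, and every other convergent or intermediate fraction in range is farther away.
Largest k: floor((7 - q_2)/q_3) = floor((7 - 3)/5) = 0.
Since k = 0, no intermediate fraction beyond p_3/q_3 has denominator <= 7, so the convergent 17/5 is the closest (its error is |112*5 - 17*33|/(33*5) = 1/165).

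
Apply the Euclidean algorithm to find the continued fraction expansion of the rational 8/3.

[2; 1, 2]

Run the Euclidean algorithm on 8 and 3; the successive quotients are the partial quotients a_0, a_1, ... (each step inverts the fractional part left over by the previous one):
  8 = 2*3 + 2, so a_0 = 2.
  3 = 1*2 + 1, so a_1 = 1.
  2 = 2*1 + 0, so a_2 = 2.
The remainder reaches 0 after 3 divisions, so the expansion has 3 partial quotients, read off in order.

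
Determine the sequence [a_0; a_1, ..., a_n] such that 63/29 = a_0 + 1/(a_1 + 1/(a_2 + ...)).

Run the Euclidean algorithm on 63 and 29; the successive quotients are the partial quotients a_0, a_1, ... (each step inverts the fractional part left over by the previous one):
  63 = 2*29 + 5, so a_0 = 2.
  29 = 5*5 + 4, so a_1 = 5.
  5 = 1*4 + 1, so a_2 = 1.
  4 = 4*1 + 0, so a_3 = 4.
The remainder reaches 0 after 4 divisions, so the expansion has 4 partial quotients, read off in order.

[2; 5, 1, 4]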